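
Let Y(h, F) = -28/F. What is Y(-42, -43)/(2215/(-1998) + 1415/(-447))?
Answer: -1190808/7816325 ≈ -0.15235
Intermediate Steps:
Y(-42, -43)/(2215/(-1998) + 1415/(-447)) = (-28/(-43))/(2215/(-1998) + 1415/(-447)) = (-28*(-1/43))/(2215*(-1/1998) + 1415*(-1/447)) = 28/(43*(-2215/1998 - 1415/447)) = 28/(43*(-1272425/297702)) = (28/43)*(-297702/1272425) = -1190808/7816325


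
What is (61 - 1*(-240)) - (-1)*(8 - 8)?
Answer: 301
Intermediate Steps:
(61 - 1*(-240)) - (-1)*(8 - 8) = (61 + 240) - (-1)*0 = 301 - 1*0 = 301 + 0 = 301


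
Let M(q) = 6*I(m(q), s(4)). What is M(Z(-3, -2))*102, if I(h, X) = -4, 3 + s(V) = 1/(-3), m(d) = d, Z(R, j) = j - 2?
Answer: -2448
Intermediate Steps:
Z(R, j) = -2 + j
s(V) = -10/3 (s(V) = -3 + 1/(-3) = -3 - ⅓ = -10/3)
M(q) = -24 (M(q) = 6*(-4) = -24)
M(Z(-3, -2))*102 = -24*102 = -2448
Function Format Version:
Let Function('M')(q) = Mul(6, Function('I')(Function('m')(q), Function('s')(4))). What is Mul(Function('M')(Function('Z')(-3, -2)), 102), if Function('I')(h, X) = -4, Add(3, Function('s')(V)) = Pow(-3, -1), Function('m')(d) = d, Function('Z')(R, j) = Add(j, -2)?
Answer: -2448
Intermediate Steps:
Function('Z')(R, j) = Add(-2, j)
Function('s')(V) = Rational(-10, 3) (Function('s')(V) = Add(-3, Pow(-3, -1)) = Add(-3, Rational(-1, 3)) = Rational(-10, 3))
Function('M')(q) = -24 (Function('M')(q) = Mul(6, -4) = -24)
Mul(Function('M')(Function('Z')(-3, -2)), 102) = Mul(-24, 102) = -2448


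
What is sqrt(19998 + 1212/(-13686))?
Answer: 2*sqrt(26012088329)/2281 ≈ 141.41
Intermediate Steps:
sqrt(19998 + 1212/(-13686)) = sqrt(19998 + 1212*(-1/13686)) = sqrt(19998 - 202/2281) = sqrt(45615236/2281) = 2*sqrt(26012088329)/2281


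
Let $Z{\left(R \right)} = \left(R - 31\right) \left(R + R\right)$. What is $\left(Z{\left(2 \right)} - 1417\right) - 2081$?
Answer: $-3614$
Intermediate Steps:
$Z{\left(R \right)} = 2 R \left(-31 + R\right)$ ($Z{\left(R \right)} = \left(-31 + R\right) 2 R = 2 R \left(-31 + R\right)$)
$\left(Z{\left(2 \right)} - 1417\right) - 2081 = \left(2 \cdot 2 \left(-31 + 2\right) - 1417\right) - 2081 = \left(2 \cdot 2 \left(-29\right) - 1417\right) - 2081 = \left(-116 - 1417\right) - 2081 = -1533 - 2081 = -3614$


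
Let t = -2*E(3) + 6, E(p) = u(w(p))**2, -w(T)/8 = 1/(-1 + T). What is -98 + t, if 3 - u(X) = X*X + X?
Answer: -254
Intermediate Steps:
w(T) = -8/(-1 + T)
u(X) = 3 - X - X**2 (u(X) = 3 - (X*X + X) = 3 - (X**2 + X) = 3 - (X + X**2) = 3 + (-X - X**2) = 3 - X - X**2)
E(p) = (3 - 64/(-1 + p)**2 + 8/(-1 + p))**2 (E(p) = (3 - (-8)/(-1 + p) - (-8/(-1 + p))**2)**2 = (3 + 8/(-1 + p) - 64/(-1 + p)**2)**2 = (3 - 64/(-1 + p)**2 + 8/(-1 + p))**2)
t = -156 (t = -2*(3 - 64/(-1 + 3)**2 + 8/(-1 + 3))**2 + 6 = -2*(3 - 64/2**2 + 8/2)**2 + 6 = -2*(3 - 64*1/4 + 8*(1/2))**2 + 6 = -2*(3 - 16 + 4)**2 + 6 = -2*(-9)**2 + 6 = -2*81 + 6 = -162 + 6 = -156)
-98 + t = -98 - 156 = -254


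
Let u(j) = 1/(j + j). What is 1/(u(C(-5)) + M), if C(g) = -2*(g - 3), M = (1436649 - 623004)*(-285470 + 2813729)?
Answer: 32/65827369409761 ≈ 4.8612e-13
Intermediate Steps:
M = 2057105294055 (M = 813645*2528259 = 2057105294055)
C(g) = 6 - 2*g (C(g) = -2*(-3 + g) = 6 - 2*g)
u(j) = 1/(2*j)
1/(u(C(-5)) + M) = 1/(1/(2*(6 - 2*(-5))) + 2057105294055) = 1/(1/(2*(6 + 10)) + 2057105294055) = 1/((½)/16 + 2057105294055) = 1/((½)*(1/16) + 2057105294055) = 1/(1/32 + 2057105294055) = 1/(65827369409761/32) = 32/65827369409761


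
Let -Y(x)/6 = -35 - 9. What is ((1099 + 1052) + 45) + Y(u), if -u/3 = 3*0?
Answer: 2460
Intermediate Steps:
u = 0 (u = -9*0 = -3*0 = 0)
Y(x) = 264 (Y(x) = -6*(-35 - 9) = -6*(-44) = 264)
((1099 + 1052) + 45) + Y(u) = ((1099 + 1052) + 45) + 264 = (2151 + 45) + 264 = 2196 + 264 = 2460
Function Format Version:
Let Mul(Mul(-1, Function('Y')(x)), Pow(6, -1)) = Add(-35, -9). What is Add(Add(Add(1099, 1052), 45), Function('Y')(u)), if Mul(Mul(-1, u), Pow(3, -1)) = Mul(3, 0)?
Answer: 2460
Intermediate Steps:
u = 0 (u = Mul(-3, Mul(3, 0)) = Mul(-3, 0) = 0)
Function('Y')(x) = 264 (Function('Y')(x) = Mul(-6, Add(-35, -9)) = Mul(-6, -44) = 264)
Add(Add(Add(1099, 1052), 45), Function('Y')(u)) = Add(Add(Add(1099, 1052), 45), 264) = Add(Add(2151, 45), 264) = Add(2196, 264) = 2460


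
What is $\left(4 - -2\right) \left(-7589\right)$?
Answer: $-45534$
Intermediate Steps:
$\left(4 - -2\right) \left(-7589\right) = \left(4 + 2\right) \left(-7589\right) = 6 \left(-7589\right) = -45534$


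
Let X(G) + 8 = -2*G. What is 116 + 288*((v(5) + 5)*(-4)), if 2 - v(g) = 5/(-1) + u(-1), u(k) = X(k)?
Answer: -20620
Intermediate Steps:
X(G) = -8 - 2*G
u(k) = -8 - 2*k
v(g) = 13 (v(g) = 2 - (5/(-1) + (-8 - 2*(-1))) = 2 - (5*(-1) + (-8 + 2)) = 2 - (-5 - 6) = 2 - 1*(-11) = 2 + 11 = 13)
116 + 288*((v(5) + 5)*(-4)) = 116 + 288*((13 + 5)*(-4)) = 116 + 288*(18*(-4)) = 116 + 288*(-72) = 116 - 20736 = -20620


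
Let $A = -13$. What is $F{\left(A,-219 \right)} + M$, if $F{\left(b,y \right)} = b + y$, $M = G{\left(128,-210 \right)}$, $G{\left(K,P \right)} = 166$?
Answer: $-66$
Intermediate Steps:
$M = 166$
$F{\left(A,-219 \right)} + M = \left(-13 - 219\right) + 166 = -232 + 166 = -66$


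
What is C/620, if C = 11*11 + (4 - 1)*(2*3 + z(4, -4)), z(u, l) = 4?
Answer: 151/620 ≈ 0.24355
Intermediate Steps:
C = 151 (C = 11*11 + (4 - 1)*(2*3 + 4) = 121 + 3*(6 + 4) = 121 + 3*10 = 121 + 30 = 151)
C/620 = 151/620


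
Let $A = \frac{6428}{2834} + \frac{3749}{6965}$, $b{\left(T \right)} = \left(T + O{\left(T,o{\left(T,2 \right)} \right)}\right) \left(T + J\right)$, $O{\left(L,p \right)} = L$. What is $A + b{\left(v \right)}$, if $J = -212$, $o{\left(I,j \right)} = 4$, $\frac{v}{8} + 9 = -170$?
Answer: $\frac{46469292110323}{9869405} \approx 4.7084 \cdot 10^{6}$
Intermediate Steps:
$v = -1432$ ($v = -72 + 8 \left(-170\right) = -72 - 1360 = -1432$)
$b{\left(T \right)} = 2 T \left(-212 + T\right)$ ($b{\left(T \right)} = \left(T + T\right) \left(T - 212\right) = 2 T \left(-212 + T\right)$)
$A = \frac{27697843}{9869405}$ ($A = 6428 \cdot \frac{1}{2834} + 3749 \cdot \frac{1}{6965} = \frac{3214}{1417} + \frac{3749}{6965} = \frac{27697843}{9869405} \approx 2.8064$)
$A + b{\left(v \right)} = \frac{27697843}{9869405} + 2 \left(-1432\right) \left(-212 - 1432\right) = \frac{27697843}{9869405} + 2 \left(-1432\right) \left(-1644\right) = \frac{27697843}{9869405} + 4708416 = \frac{46469292110323}{9869405}$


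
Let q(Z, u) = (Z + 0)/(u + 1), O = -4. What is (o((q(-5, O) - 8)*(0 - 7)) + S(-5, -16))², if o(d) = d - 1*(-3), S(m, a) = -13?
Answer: 10609/9 ≈ 1178.8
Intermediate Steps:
q(Z, u) = Z/(1 + u)
o(d) = 3 + d (o(d) = d + 3 = 3 + d)
(o((q(-5, O) - 8)*(0 - 7)) + S(-5, -16))² = ((3 + (-5/(1 - 4) - 8)*(0 - 7)) - 13)² = ((3 + (-5/(-3) - 8)*(-7)) - 13)² = ((3 + (-5*(-⅓) - 8)*(-7)) - 13)² = ((3 + (5/3 - 8)*(-7)) - 13)² = ((3 - 19/3*(-7)) - 13)² = ((3 + 133/3) - 13)² = (142/3 - 13)² = (103/3)² = 10609/9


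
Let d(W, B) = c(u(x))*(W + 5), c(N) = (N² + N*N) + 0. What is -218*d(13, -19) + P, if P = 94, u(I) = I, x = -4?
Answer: -125474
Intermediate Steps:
c(N) = 2*N² (c(N) = (N² + N²) + 0 = 2*N² + 0 = 2*N²)
d(W, B) = 160 + 32*W (d(W, B) = (2*(-4)²)*(W + 5) = (2*16)*(5 + W) = 32*(5 + W) = 160 + 32*W)
-218*d(13, -19) + P = -218*(160 + 32*13) + 94 = -218*(160 + 416) + 94 = -218*576 + 94 = -125568 + 94 = -125474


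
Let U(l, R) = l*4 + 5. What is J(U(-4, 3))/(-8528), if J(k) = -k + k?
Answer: 0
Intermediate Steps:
U(l, R) = 5 + 4*l (U(l, R) = 4*l + 5 = 5 + 4*l)
J(k) = 0
J(U(-4, 3))/(-8528) = 0/(-8528) = -1/8528*0 = 0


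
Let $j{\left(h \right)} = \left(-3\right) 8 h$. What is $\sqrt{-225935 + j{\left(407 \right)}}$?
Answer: $i \sqrt{235703} \approx 485.49 i$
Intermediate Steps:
$j{\left(h \right)} = - 24 h$
$\sqrt{-225935 + j{\left(407 \right)}} = \sqrt{-225935 - 9768} = \sqrt{-235703} = i \sqrt{235703}$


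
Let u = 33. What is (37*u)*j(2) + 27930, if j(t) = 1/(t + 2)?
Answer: 112941/4 ≈ 28235.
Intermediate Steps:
j(t) = 1/(2 + t)
(37*u)*j(2) + 27930 = (37*33)/(2 + 2) + 27930 = 1221/4 + 27930 = 112941/4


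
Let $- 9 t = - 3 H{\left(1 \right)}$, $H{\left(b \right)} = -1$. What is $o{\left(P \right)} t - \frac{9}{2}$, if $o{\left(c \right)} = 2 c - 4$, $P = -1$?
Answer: $- \frac{5}{2} \approx -2.5$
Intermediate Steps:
$o{\left(c \right)} = -4 + 2 c$
$t = - \frac{1}{3}$ ($t = - \frac{\left(-3\right) \left(-1\right)}{9} = \left(- \frac{1}{9}\right) 3 = - \frac{1}{3} \approx -0.33333$)
$o{\left(P \right)} t - \frac{9}{2} = \left(-4 + 2 \left(-1\right)\right) \left(- \frac{1}{3}\right) - \frac{9}{2} = \left(-4 - 2\right) \left(- \frac{1}{3}\right) - \frac{9}{2} = \left(-6\right) \left(- \frac{1}{3}\right) - \frac{9}{2} = 2 - \frac{9}{2} = - \frac{5}{2}$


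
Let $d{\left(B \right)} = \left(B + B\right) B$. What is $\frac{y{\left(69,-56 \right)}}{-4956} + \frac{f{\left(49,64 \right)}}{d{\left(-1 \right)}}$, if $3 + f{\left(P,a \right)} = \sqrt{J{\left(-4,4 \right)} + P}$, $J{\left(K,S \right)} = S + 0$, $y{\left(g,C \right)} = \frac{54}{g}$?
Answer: $- \frac{14250}{9499} + \frac{\sqrt{53}}{2} \approx 2.1399$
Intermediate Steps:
$d{\left(B \right)} = 2 B^{2}$ ($d{\left(B \right)} = 2 B B = 2 B^{2}$)
$J{\left(K,S \right)} = S$
$f{\left(P,a \right)} = -3 + \sqrt{4 + P}$
$\frac{y{\left(69,-56 \right)}}{-4956} + \frac{f{\left(49,64 \right)}}{d{\left(-1 \right)}} = \frac{54 \cdot \frac{1}{69}}{-4956} + \frac{-3 + \sqrt{4 + 49}}{2 \left(-1\right)^{2}} = 54 \cdot \frac{1}{69} \left(- \frac{1}{4956}\right) + \frac{-3 + \sqrt{53}}{2 \cdot 1} = \frac{18}{23} \left(- \frac{1}{4956}\right) + \frac{-3 + \sqrt{53}}{2} = - \frac{3}{18998} + \left(-3 + \sqrt{53}\right) \frac{1}{2} = - \frac{3}{18998} - \left(\frac{3}{2} - \frac{\sqrt{53}}{2}\right) = - \frac{14250}{9499} + \frac{\sqrt{53}}{2}$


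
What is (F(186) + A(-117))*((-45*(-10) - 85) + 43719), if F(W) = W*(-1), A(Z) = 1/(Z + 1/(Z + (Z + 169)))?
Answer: -31184602802/3803 ≈ -8.2000e+6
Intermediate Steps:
A(Z) = 1/(Z + 1/(169 + 2*Z)) (A(Z) = 1/(Z + 1/(Z + (169 + Z))) = 1/(Z + 1/(169 + 2*Z)))
F(W) = -W
(F(186) + A(-117))*((-45*(-10) - 85) + 43719) = (-1*186 + (169 + 2*(-117))/(1 + 2*(-117)**2 + 169*(-117)))*((-45*(-10) - 85) + 43719) = (-186 + (169 - 234)/(1 + 2*13689 - 19773))*((450 - 85) + 43719) = (-186 - 65/(1 + 27378 - 19773))*(365 + 43719) = (-186 - 65/7606)*44084 = -1414781/7606*44084 = -31184602802/3803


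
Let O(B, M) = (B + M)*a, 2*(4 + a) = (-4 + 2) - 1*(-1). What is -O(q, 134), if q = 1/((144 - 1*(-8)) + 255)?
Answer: 490851/814 ≈ 603.01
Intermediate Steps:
q = 1/407 (q = 1/((144 + 8) + 255) = 1/(152 + 255) = 1/407 ≈ 0.0024570)
a = -9/2 (a = -4 + ((-4 + 2) - 1*(-1))/2 = -4 + (-2 + 1)/2 = -4 + (½)*(-1) = -4 - ½ = -9/2 ≈ -4.5000)
O(B, M) = -9*B/2 - 9*M/2 (O(B, M) = (B + M)*(-9/2) = -9*B/2 - 9*M/2)
-O(q, 134) = -(-9/2*1/407 - 9/2*134) = -(-9/814 - 603) = -1*(-490851/814) = 490851/814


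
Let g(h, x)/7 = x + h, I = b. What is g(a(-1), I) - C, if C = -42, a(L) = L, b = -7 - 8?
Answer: -70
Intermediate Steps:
b = -15
I = -15
g(h, x) = 7*h + 7*x (g(h, x) = 7*(x + h) = 7*(h + x) = 7*h + 7*x)
g(a(-1), I) - C = (7*(-1) + 7*(-15)) - 1*(-42) = (-7 - 105) + 42 = -112 + 42 = -70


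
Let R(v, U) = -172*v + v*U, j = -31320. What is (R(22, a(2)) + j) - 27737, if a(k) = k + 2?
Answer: -62753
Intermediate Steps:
a(k) = 2 + k
R(v, U) = -172*v + U*v
(R(22, a(2)) + j) - 27737 = (22*(-172 + (2 + 2)) - 31320) - 27737 = (22*(-172 + 4) - 31320) - 27737 = (22*(-168) - 31320) - 27737 = (-3696 - 31320) - 27737 = -35016 - 27737 = -62753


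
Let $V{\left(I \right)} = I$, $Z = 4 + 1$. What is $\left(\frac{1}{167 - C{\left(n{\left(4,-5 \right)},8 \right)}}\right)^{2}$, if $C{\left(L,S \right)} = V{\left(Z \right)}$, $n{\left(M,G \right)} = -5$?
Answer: $\frac{1}{26244} \approx 3.8104 \cdot 10^{-5}$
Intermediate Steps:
$Z = 5$
$C{\left(L,S \right)} = 5$
$\left(\frac{1}{167 - C{\left(n{\left(4,-5 \right)},8 \right)}}\right)^{2} = \left(\frac{1}{167 - 5}\right)^{2} = \left(\frac{1}{162}\right)^{2} = \frac{1}{26244}$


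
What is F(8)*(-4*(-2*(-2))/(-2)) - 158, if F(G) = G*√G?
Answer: -158 + 128*√2 ≈ 23.019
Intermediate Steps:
F(G) = G^(3/2)
F(8)*(-4*(-2*(-2))/(-2)) - 158 = 8^(3/2)*(-4*(-2*(-2))/(-2)) - 158 = (16*√2)*(-16*(-1)/2) - 158 = (16*√2)*(-4*(-2)) - 158 = (16*√2)*8 - 158 = 128*√2 - 158 = -158 + 128*√2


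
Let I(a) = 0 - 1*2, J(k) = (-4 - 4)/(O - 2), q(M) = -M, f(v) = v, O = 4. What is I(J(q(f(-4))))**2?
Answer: 4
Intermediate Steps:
J(k) = -4 (J(k) = (-4 - 4)/(4 - 2) = -8/2 = -8*1/2 = -4)
I(a) = -2 (I(a) = 0 - 2 = -2)
I(J(q(f(-4))))**2 = (-2)**2 = 4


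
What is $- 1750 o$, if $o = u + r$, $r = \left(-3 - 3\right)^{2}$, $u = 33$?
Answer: $-120750$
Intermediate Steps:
$r = 36$ ($r = \left(-6\right)^{2} = 36$)
$o = 69$ ($o = 33 + 36 = 69$)
$- 1750 o = \left(-1750\right) 69 = -120750$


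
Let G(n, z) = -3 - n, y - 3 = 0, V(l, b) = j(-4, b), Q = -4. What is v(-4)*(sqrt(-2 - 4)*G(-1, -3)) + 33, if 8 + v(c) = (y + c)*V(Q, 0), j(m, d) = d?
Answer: 33 + 16*I*sqrt(6) ≈ 33.0 + 39.192*I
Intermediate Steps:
V(l, b) = b
y = 3 (y = 3 + 0 = 3)
v(c) = -8 (v(c) = -8 + (3 + c)*0 = -8 + 0 = -8)
v(-4)*(sqrt(-2 - 4)*G(-1, -3)) + 33 = -8*sqrt(-2 - 4)*(-3 - 1*(-1)) + 33 = -8*sqrt(-6)*(-3 + 1) + 33 = -8*I*sqrt(6)*(-2) + 33 = -(-16)*I*sqrt(6) + 33 = 16*I*sqrt(6) + 33 = 33 + 16*I*sqrt(6)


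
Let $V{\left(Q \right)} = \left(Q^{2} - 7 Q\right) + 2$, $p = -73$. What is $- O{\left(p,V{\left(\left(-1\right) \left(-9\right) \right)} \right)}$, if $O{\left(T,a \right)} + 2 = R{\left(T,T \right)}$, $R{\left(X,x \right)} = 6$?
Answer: $-4$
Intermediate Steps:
$V{\left(Q \right)} = 2 + Q^{2} - 7 Q$
$O{\left(T,a \right)} = 4$ ($O{\left(T,a \right)} = -2 + 6 = 4$)
$- O{\left(p,V{\left(\left(-1\right) \left(-9\right) \right)} \right)} = \left(-1\right) 4 = -4$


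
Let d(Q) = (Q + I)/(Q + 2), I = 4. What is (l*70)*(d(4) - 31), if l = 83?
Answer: -517090/3 ≈ -1.7236e+5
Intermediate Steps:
d(Q) = (4 + Q)/(2 + Q) (d(Q) = (Q + 4)/(Q + 2) = (4 + Q)/(2 + Q))
(l*70)*(d(4) - 31) = (83*70)*((4 + 4)/(2 + 4) - 31) = 5810*(8/6 - 31) = 5810*((⅙)*8 - 31) = 5810*(4/3 - 31) = 5810*(-89/3) = -517090/3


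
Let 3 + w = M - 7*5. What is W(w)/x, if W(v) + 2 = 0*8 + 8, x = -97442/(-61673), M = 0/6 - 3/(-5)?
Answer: 185019/48721 ≈ 3.7975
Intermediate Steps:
M = 3/5 (M = 0*(1/6) - 3*(-1/5) = 0 + 3/5 = 3/5 ≈ 0.60000)
x = 97442/61673 (x = -97442*(-1/61673) = 97442/61673 ≈ 1.5800)
w = -187/5 (w = -3 + (3/5 - 7*5) = -3 + (3/5 - 35) = -3 - 172/5 = -187/5 ≈ -37.400)
W(v) = 6 (W(v) = -2 + (0*8 + 8) = -2 + (0 + 8) = -2 + 8 = 6)
W(w)/x = 6/(97442/61673) = 6*(61673/97442) = 185019/48721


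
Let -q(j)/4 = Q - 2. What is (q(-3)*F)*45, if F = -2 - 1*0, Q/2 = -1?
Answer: -1440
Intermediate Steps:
Q = -2 (Q = 2*(-1) = -2)
q(j) = 16 (q(j) = -4*(-2 - 2) = -4*(-4) = 16)
F = -2 (F = -2 + 0 = -2)
(q(-3)*F)*45 = (16*(-2))*45 = -32*45 = -1440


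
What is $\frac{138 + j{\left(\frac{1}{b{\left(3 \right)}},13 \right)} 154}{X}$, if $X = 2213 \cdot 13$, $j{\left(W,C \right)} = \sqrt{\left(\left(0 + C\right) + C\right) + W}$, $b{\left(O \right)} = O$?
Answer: $\frac{138}{28769} + \frac{154 \sqrt{237}}{86307} \approx 0.032266$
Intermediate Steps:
$j{\left(W,C \right)} = \sqrt{W + 2 C}$ ($j{\left(W,C \right)} = \sqrt{\left(C + C\right) + W} = \sqrt{2 C + W} = \sqrt{W + 2 C}$)
$X = 28769$
$\frac{138 + j{\left(\frac{1}{b{\left(3 \right)}},13 \right)} 154}{X} = \frac{138 + \sqrt{\frac{1}{3} + 2 \cdot 13} \cdot 154}{28769} = \left(138 + \sqrt{\frac{1}{3} + 26} \cdot 154\right) \frac{1}{28769} = \left(138 + \sqrt{\frac{79}{3}} \cdot 154\right) \frac{1}{28769} = \left(138 + \frac{\sqrt{237}}{3} \cdot 154\right) \frac{1}{28769} = \left(138 + \frac{154 \sqrt{237}}{3}\right) \frac{1}{28769} = \frac{138}{28769} + \frac{154 \sqrt{237}}{86307}$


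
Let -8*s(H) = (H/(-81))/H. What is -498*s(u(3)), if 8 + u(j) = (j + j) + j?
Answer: -83/108 ≈ -0.76852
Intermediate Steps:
u(j) = -8 + 3*j (u(j) = -8 + ((j + j) + j) = -8 + (2*j + j) = -8 + 3*j)
s(H) = 1/648 (s(H) = -H/(-81)/(8*H) = -H*(-1/81)/(8*H) = -(-H/81)/(8*H) = -1/8*(-1/81) = 1/648)
-498*s(u(3)) = -498*1/648 = -83/108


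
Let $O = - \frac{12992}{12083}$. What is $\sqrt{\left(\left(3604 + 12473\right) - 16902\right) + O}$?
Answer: $\frac{i \sqrt{120606065761}}{12083} \approx 28.742 i$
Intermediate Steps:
$O = - \frac{12992}{12083}$ ($O = \left(-12992\right) \frac{1}{12083} = - \frac{12992}{12083} \approx -1.0752$)
$\sqrt{\left(\left(3604 + 12473\right) - 16902\right) + O} = \sqrt{\left(\left(3604 + 12473\right) - 16902\right) - \frac{12992}{12083}} = \sqrt{\left(16077 - 16902\right) - \frac{12992}{12083}} = \sqrt{-825 - \frac{12992}{12083}} = \sqrt{- \frac{9981467}{12083}} = \frac{i \sqrt{120606065761}}{12083}$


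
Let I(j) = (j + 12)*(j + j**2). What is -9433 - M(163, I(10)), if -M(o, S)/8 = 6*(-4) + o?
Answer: -8321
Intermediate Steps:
I(j) = (12 + j)*(j + j**2)
M(o, S) = 192 - 8*o (M(o, S) = -8*(6*(-4) + o) = -8*(-24 + o) = 192 - 8*o)
-9433 - M(163, I(10)) = -9433 - (192 - 8*163) = -9433 - (192 - 1304) = -9433 - 1*(-1112) = -9433 + 1112 = -8321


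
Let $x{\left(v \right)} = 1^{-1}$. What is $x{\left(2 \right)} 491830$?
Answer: $491830$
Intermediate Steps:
$x{\left(v \right)} = 1$
$x{\left(2 \right)} 491830 = 1 \cdot 491830 = 491830$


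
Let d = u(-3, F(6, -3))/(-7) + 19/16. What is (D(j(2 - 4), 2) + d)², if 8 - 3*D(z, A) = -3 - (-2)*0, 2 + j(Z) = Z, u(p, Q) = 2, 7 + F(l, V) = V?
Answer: 2356225/112896 ≈ 20.871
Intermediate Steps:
F(l, V) = -7 + V
j(Z) = -2 + Z
D(z, A) = 11/3 (D(z, A) = 8/3 - (-3 - (-2)*0)/3 = 8/3 - (-3 - 1*0)/3 = 8/3 - (-3 + 0)/3 = 8/3 - ⅓*(-3) = 8/3 + 1 = 11/3)
d = 101/112 (d = 2/(-7) + 19/16 = 2*(-⅐) + 19*(1/16) = -2/7 + 19/16 = 101/112 ≈ 0.90179)
(D(j(2 - 4), 2) + d)² = (11/3 + 101/112)² = (1535/336)² = 2356225/112896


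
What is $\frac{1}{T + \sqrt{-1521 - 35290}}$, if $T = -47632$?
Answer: $- \frac{47632}{2268844235} - \frac{i \sqrt{36811}}{2268844235} \approx -2.0994 \cdot 10^{-5} - 8.4564 \cdot 10^{-8} i$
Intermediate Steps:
$\frac{1}{T + \sqrt{-1521 - 35290}} = \frac{1}{-47632 + \sqrt{-1521 - 35290}} = \frac{1}{-47632 + \sqrt{-36811}} = \frac{1}{-47632 + i \sqrt{36811}}$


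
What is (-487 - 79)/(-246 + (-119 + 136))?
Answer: 566/229 ≈ 2.4716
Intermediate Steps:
(-487 - 79)/(-246 + (-119 + 136)) = -566/(-246 + 17) = -566/(-229) = -566*(-1/229) = 566/229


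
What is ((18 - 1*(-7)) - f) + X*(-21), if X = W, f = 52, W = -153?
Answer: 3186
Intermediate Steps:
X = -153
((18 - 1*(-7)) - f) + X*(-21) = ((18 - 1*(-7)) - 1*52) - 153*(-21) = ((18 + 7) - 52) + 3213 = (25 - 52) + 3213 = -27 + 3213 = 3186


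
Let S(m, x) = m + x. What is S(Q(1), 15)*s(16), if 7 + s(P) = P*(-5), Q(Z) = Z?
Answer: -1392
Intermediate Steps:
s(P) = -7 - 5*P (s(P) = -7 + P*(-5) = -7 - 5*P)
S(Q(1), 15)*s(16) = (1 + 15)*(-7 - 5*16) = 16*(-7 - 80) = 16*(-87) = -1392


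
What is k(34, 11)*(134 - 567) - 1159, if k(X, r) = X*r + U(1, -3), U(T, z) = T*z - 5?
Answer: -159637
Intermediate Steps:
U(T, z) = -5 + T*z
k(X, r) = -8 + X*r (k(X, r) = X*r + (-5 + 1*(-3)) = X*r + (-5 - 3) = X*r - 8 = -8 + X*r)
k(34, 11)*(134 - 567) - 1159 = (-8 + 34*11)*(134 - 567) - 1159 = (-8 + 374)*(-433) - 1159 = 366*(-433) - 1159 = -158478 - 1159 = -159637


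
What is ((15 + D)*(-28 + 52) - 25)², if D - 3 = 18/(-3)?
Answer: 69169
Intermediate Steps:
D = -3 (D = 3 + 18/(-3) = 3 + 18*(-⅓) = 3 - 6 = -3)
((15 + D)*(-28 + 52) - 25)² = ((15 - 3)*(-28 + 52) - 25)² = (12*24 - 25)² = (288 - 25)² = 263² = 69169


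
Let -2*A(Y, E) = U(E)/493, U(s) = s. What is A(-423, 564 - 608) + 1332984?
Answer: 657161134/493 ≈ 1.3330e+6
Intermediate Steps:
A(Y, E) = -E/986 (A(Y, E) = -E/(2*493) = -E/986)
A(-423, 564 - 608) + 1332984 = -(564 - 608)/986 + 1332984 = -1/986*(-44) + 1332984 = 22/493 + 1332984 = 657161134/493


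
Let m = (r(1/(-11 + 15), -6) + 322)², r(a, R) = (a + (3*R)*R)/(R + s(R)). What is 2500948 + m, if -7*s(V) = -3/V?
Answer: 74951217881/28900 ≈ 2.5935e+6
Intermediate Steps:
s(V) = 3/(7*V) (s(V) = -(-3)/(7*V) = 3/(7*V))
r(a, R) = (a + 3*R²)/(R + 3/(7*R)) (r(a, R) = (a + (3*R)*R)/(R + 3/(7*R)) = (a + 3*R²)/(R + 3/(7*R)))
m = 2673820681/28900 (m = (7*(-6)*(1/(-11 + 15) + 3*(-6)²)/(3 + 7*(-6)²) + 322)² = (7*(-6)*(1/4 + 3*36)/(3 + 7*36) + 322)² = (7*(-6)*(¼ + 108)/(3 + 252) + 322)² = (7*(-6)*(433/4)/255 + 322)² = (7*(-6)*(1/255)*(433/4) + 322)² = (-3031/170 + 322)² = (51709/170)² = 2673820681/28900 ≈ 92520.)
2500948 + m = 2500948 + 2673820681/28900 = 74951217881/28900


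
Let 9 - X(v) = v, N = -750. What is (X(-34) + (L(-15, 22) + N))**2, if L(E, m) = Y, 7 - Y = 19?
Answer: 516961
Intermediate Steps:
Y = -12 (Y = 7 - 1*19 = 7 - 19 = -12)
L(E, m) = -12
X(v) = 9 - v
(X(-34) + (L(-15, 22) + N))**2 = ((9 - 1*(-34)) + (-12 - 750))**2 = ((9 + 34) - 762)**2 = (43 - 762)**2 = (-719)**2 = 516961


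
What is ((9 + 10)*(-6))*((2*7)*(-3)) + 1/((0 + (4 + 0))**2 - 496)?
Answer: 2298239/480 ≈ 4788.0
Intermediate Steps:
((9 + 10)*(-6))*((2*7)*(-3)) + 1/((0 + (4 + 0))**2 - 496) = (19*(-6))*(14*(-3)) + 1/((0 + 4)**2 - 496) = -114*(-42) + 1/(4**2 - 496) = 4788 + 1/(16 - 496) = 4788 + 1/(-480) = 4788 - 1/480 = 2298239/480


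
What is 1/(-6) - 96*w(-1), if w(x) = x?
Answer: 575/6 ≈ 95.833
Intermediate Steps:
1/(-6) - 96*w(-1) = 1/(-6) - 96*(-1) = -⅙ + 96 = 575/6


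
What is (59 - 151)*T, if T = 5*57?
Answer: -26220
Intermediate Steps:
T = 285
(59 - 151)*T = (59 - 151)*285 = -92*285 = -26220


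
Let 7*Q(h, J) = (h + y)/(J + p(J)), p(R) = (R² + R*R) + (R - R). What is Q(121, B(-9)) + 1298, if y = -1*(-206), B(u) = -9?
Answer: 463495/357 ≈ 1298.3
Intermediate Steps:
p(R) = 2*R² (p(R) = (R² + R²) + 0 = 2*R² + 0 = 2*R²)
y = 206
Q(h, J) = (206 + h)/(7*(J + 2*J²)) (Q(h, J) = ((h + 206)/(J + 2*J²))/7 = ((206 + h)/(J + 2*J²))/7 = (206 + h)/(7*(J + 2*J²)))
Q(121, B(-9)) + 1298 = (⅐)*(206 + 121)/(-9*(1 + 2*(-9))) + 1298 = (⅐)*(-⅑)*327/(1 - 18) + 1298 = (⅐)*(-⅑)*327/(-17) + 1298 = (⅐)*(-⅑)*(-1/17)*327 + 1298 = 109/357 + 1298 = 463495/357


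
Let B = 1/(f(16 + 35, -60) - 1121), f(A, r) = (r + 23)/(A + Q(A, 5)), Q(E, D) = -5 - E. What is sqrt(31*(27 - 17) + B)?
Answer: 5*sqrt(6006741)/696 ≈ 17.607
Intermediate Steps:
f(A, r) = -23/5 - r/5 (f(A, r) = (r + 23)/(A + (-5 - A)) = (23 + r)/(-5) = (23 + r)*(-1/5) = -23/5 - r/5)
B = -5/5568 (B = 1/((-23/5 - 1/5*(-60)) - 1121) = 1/((-23/5 + 12) - 1121) = 1/(37/5 - 1121) = 1/(-5568/5) = -5/5568 ≈ -0.00089799)
sqrt(31*(27 - 17) + B) = sqrt(31*(27 - 17) - 5/5568) = sqrt(31*10 - 5/5568) = sqrt(310 - 5/5568) = sqrt(1726075/5568) = 5*sqrt(6006741)/696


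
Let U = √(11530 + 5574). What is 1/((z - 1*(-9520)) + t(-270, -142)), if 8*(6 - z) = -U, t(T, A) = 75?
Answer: 38404/368715735 - 2*√1069/368715735 ≈ 0.00010398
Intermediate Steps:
U = 4*√1069 (U = √17104 = 4*√1069 ≈ 130.78)
z = 6 + √1069/2 (z = 6 - (-1)*4*√1069/8 = 6 - (-1)*√1069/2 = 6 + √1069/2 ≈ 22.348)
1/((z - 1*(-9520)) + t(-270, -142)) = 1/(((6 + √1069/2) - 1*(-9520)) + 75) = 1/(((6 + √1069/2) + 9520) + 75) = 1/((9526 + √1069/2) + 75) = 1/(9601 + √1069/2)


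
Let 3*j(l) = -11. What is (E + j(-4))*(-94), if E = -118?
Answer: 34310/3 ≈ 11437.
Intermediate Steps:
j(l) = -11/3 (j(l) = (1/3)*(-11) = -11/3)
(E + j(-4))*(-94) = (-118 - 11/3)*(-94) = -365/3*(-94) = 34310/3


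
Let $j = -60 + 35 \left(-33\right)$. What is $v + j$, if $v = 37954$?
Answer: $36739$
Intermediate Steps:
$j = -1215$ ($j = -60 - 1155 = -1215$)
$v + j = 37954 - 1215 = 36739$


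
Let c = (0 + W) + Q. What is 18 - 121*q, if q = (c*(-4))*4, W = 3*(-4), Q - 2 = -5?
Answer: -29022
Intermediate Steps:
Q = -3 (Q = 2 - 5 = -3)
W = -12
c = -15 (c = (0 - 12) - 3 = -12 - 3 = -15)
q = 240 (q = -15*(-4)*4 = 60*4 = 240)
18 - 121*q = 18 - 121*240 = 18 - 29040 = -29022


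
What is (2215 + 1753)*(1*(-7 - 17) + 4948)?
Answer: 19538432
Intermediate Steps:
(2215 + 1753)*(1*(-7 - 17) + 4948) = 3968*(1*(-24) + 4948) = 3968*(-24 + 4948) = 3968*4924 = 19538432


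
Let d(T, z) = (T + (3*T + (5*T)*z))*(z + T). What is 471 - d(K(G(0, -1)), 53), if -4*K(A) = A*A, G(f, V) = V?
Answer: 64295/16 ≈ 4018.4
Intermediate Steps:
K(A) = -A**2/4 (K(A) = -A*A/4 = -A**2/4)
d(T, z) = (T + z)*(4*T + 5*T*z) (d(T, z) = (T + (3*T + 5*T*z))*(T + z) = (4*T + 5*T*z)*(T + z) = (T + z)*(4*T + 5*T*z))
471 - d(K(G(0, -1)), 53) = 471 - (-1/4*(-1)**2)*(4*(-1/4*(-1)**2) + 4*53 + 5*53**2 + 5*(-1/4*(-1)**2)*53) = 471 - (-1/4*1)*(4*(-1/4*1) + 212 + 5*2809 + 5*(-1/4*1)*53) = 471 - (-1)*(4*(-1/4) + 212 + 14045 + 5*(-1/4)*53)/4 = 471 - (-1)*(-1 + 212 + 14045 - 265/4)/4 = 471 - (-1)*56759/(4*4) = 471 - 1*(-56759/16) = 471 + 56759/16 = 64295/16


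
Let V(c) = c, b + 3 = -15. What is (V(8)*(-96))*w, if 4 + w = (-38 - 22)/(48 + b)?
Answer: 4608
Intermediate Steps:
b = -18 (b = -3 - 15 = -18)
w = -6 (w = -4 + (-38 - 22)/(48 - 18) = -4 - 60/30 = -4 - 60*1/30 = -4 - 2 = -6)
(V(8)*(-96))*w = (8*(-96))*(-6) = -768*(-6) = 4608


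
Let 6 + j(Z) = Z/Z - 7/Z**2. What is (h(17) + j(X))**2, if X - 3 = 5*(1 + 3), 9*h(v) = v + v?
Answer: 34597924/22667121 ≈ 1.5263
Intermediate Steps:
h(v) = 2*v/9 (h(v) = (v + v)/9 = (2*v)/9 = 2*v/9)
X = 23 (X = 3 + 5*(1 + 3) = 3 + 5*4 = 3 + 20 = 23)
j(Z) = -5 - 7/Z**2 (j(Z) = -6 + (Z/Z - 7/Z**2) = -6 + (1 - 7/Z**2) = -5 - 7/Z**2)
(h(17) + j(X))**2 = ((2/9)*17 + (-5 - 7/23**2))**2 = (34/9 + (-5 - 7*1/529))**2 = (34/9 + (-5 - 7/529))**2 = (34/9 - 2652/529)**2 = (-5882/4761)**2 = 34597924/22667121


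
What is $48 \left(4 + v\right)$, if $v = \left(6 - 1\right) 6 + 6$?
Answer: $1920$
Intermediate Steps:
$v = 36$ ($v = 5 \cdot 6 + 6 = 30 + 6 = 36$)
$48 \left(4 + v\right) = 48 \left(4 + 36\right) = 48 \cdot 40 = 1920$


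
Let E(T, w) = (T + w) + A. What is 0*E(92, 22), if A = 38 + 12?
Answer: 0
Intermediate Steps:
A = 50
E(T, w) = 50 + T + w (E(T, w) = (T + w) + 50 = 50 + T + w)
0*E(92, 22) = 0*(50 + 92 + 22) = 0*164 = 0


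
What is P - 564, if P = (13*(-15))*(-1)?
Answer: -369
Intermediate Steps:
P = 195 (P = -195*(-1) = 195)
P - 564 = 195 - 564 = -369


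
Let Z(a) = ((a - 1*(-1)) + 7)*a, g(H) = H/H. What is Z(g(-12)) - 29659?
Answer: -29650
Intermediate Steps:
g(H) = 1
Z(a) = a*(8 + a) (Z(a) = ((a + 1) + 7)*a = ((1 + a) + 7)*a = (8 + a)*a = a*(8 + a))
Z(g(-12)) - 29659 = 1*(8 + 1) - 29659 = 1*9 - 29659 = 9 - 29659 = -29650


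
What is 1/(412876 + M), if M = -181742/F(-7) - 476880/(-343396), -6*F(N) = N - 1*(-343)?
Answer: 2403772/1000264290911 ≈ 2.4031e-6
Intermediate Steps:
F(N) = -343/6 - N/6 (F(N) = -(N - 1*(-343))/6 = -(N + 343)/6 = -(343 + N)/6 = -343/6 - N/6)
M = 7804522639/2403772 (M = -181742/(-343/6 - ⅙*(-7)) - 476880/(-343396) = -181742/(-343/6 + 7/6) - 476880*(-1/343396) = -181742/(-56) + 119220/85849 = -181742*(-1/56) + 119220/85849 = 90871/28 + 119220/85849 = 7804522639/2403772 ≈ 3246.8)
1/(412876 + M) = 1/(412876 + 7804522639/2403772) = 1/(1000264290911/2403772) = 2403772/1000264290911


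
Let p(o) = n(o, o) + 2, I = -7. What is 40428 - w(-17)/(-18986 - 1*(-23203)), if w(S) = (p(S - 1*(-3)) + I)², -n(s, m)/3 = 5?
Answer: 170484476/4217 ≈ 40428.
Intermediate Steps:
n(s, m) = -15 (n(s, m) = -3*5 = -15)
p(o) = -13 (p(o) = -15 + 2 = -13)
w(S) = 400 (w(S) = (-13 - 7)² = (-20)² = 400)
40428 - w(-17)/(-18986 - 1*(-23203)) = 40428 - 400/(-18986 - 1*(-23203)) = 40428 - 400/(-18986 + 23203) = 40428 - 400/4217 = 170484476/4217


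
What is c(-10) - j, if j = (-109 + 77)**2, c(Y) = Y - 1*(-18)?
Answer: -1016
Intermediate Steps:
c(Y) = 18 + Y (c(Y) = Y + 18 = 18 + Y)
j = 1024 (j = (-32)**2 = 1024)
c(-10) - j = (18 - 10) - 1*1024 = 8 - 1024 = -1016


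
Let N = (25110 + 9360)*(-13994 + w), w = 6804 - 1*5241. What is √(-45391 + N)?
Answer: I*√428541961 ≈ 20701.0*I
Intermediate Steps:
w = 1563 (w = 6804 - 5241 = 1563)
N = -428496570 (N = (25110 + 9360)*(-13994 + 1563) = 34470*(-12431) = -428496570)
√(-45391 + N) = √(-45391 - 428496570) = √(-428541961) = I*√428541961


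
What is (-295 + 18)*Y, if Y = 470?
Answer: -130190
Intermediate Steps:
(-295 + 18)*Y = (-295 + 18)*470 = -277*470 = -130190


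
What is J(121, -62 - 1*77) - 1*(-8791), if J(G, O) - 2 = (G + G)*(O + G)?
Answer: 4437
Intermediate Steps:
J(G, O) = 2 + 2*G*(G + O) (J(G, O) = 2 + (G + G)*(O + G) = 2 + (2*G)*(G + O) = 2 + 2*G*(G + O))
J(121, -62 - 1*77) - 1*(-8791) = (2 + 2*121² + 2*121*(-62 - 1*77)) - 1*(-8791) = (2 + 2*14641 + 2*121*(-62 - 77)) + 8791 = (2 + 29282 + 2*121*(-139)) + 8791 = (2 + 29282 - 33638) + 8791 = -4354 + 8791 = 4437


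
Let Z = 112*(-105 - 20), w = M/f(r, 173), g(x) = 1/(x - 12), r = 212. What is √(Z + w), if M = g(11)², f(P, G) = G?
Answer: 3*I*√46556203/173 ≈ 118.32*I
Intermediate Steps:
g(x) = 1/(-12 + x)
M = 1 (M = (1/(-12 + 11))² = (1/(-1))² = (-1)² = 1)
w = 1/173 ≈ 0.0057803
Z = -14000 (Z = 112*(-125) = -14000)
√(Z + w) = √(-14000 + 1/173) = √(-2421999/173) = 3*I*√46556203/173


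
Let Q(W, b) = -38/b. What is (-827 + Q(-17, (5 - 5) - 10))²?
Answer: 16941456/25 ≈ 6.7766e+5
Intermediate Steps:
(-827 + Q(-17, (5 - 5) - 10))² = (-827 - 38/((5 - 5) - 10))² = (-827 - 38/(0 - 10))² = (-827 - 38/(-10))² = (-827 - 38*(-⅒))² = (-827 + 19/5)² = (-4116/5)² = 16941456/25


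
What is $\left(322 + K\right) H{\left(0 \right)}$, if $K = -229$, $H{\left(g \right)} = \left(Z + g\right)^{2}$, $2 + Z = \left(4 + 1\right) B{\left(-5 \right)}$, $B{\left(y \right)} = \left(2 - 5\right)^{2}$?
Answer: $171957$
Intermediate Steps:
$B{\left(y \right)} = 9$ ($B{\left(y \right)} = \left(-3\right)^{2} = 9$)
$Z = 43$ ($Z = -2 + \left(4 + 1\right) 9 = -2 + 5 \cdot 9 = -2 + 45 = 43$)
$H{\left(g \right)} = \left(43 + g\right)^{2}$
$\left(322 + K\right) H{\left(0 \right)} = \left(322 - 229\right) \left(43 + 0\right)^{2} = 93 \cdot 43^{2} = 93 \cdot 1849 = 171957$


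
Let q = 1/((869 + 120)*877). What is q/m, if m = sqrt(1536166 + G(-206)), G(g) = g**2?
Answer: sqrt(1578602)/1369205180506 ≈ 9.1763e-10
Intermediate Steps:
q = 1/867353 (q = 1/(989*877) = 1/867353 ≈ 1.1529e-6)
m = sqrt(1578602) (m = sqrt(1536166 + (-206)**2) = sqrt(1536166 + 42436) = sqrt(1578602) ≈ 1256.4)
q/m = 1/(867353*(sqrt(1578602))) = (sqrt(1578602)/1578602)/867353 = sqrt(1578602)/1369205180506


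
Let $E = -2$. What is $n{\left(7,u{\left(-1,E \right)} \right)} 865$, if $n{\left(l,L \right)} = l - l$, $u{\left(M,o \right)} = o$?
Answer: $0$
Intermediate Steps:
$n{\left(l,L \right)} = 0$
$n{\left(7,u{\left(-1,E \right)} \right)} 865 = 0 \cdot 865 = 0$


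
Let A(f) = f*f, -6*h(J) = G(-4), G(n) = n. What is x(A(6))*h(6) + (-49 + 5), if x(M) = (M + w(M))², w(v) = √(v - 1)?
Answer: 2530/3 + 48*√35 ≈ 1127.3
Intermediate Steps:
h(J) = ⅔ (h(J) = -⅙*(-4) = ⅔)
A(f) = f²
w(v) = √(-1 + v)
x(M) = (M + √(-1 + M))²
x(A(6))*h(6) + (-49 + 5) = (6² + √(-1 + 6²))²*(⅔) + (-49 + 5) = (36 + √(-1 + 36))²*(⅔) - 44 = (36 + √35)²*(⅔) - 44 = 2*(36 + √35)²/3 - 44 = -44 + 2*(36 + √35)²/3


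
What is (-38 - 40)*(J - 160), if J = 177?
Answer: -1326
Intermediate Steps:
(-38 - 40)*(J - 160) = (-38 - 40)*(177 - 160) = -78*17 = -1326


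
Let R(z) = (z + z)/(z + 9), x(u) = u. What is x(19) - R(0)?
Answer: 19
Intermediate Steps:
R(z) = 2*z/(9 + z) (R(z) = (2*z)/(9 + z) = 2*z/(9 + z))
x(19) - R(0) = 19 - 2*0/(9 + 0) = 19 - 2*0/9 = 19 - 1*0 = 19 + 0 = 19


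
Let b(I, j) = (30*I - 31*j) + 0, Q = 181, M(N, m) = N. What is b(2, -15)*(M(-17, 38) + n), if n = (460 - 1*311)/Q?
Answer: -1537200/181 ≈ -8492.8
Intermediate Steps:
b(I, j) = -31*j + 30*I (b(I, j) = (-31*j + 30*I) + 0 = -31*j + 30*I)
n = 149/181 (n = (460 - 1*311)/181 = (460 - 311)*(1/181) = 149*(1/181) = 149/181 ≈ 0.82320)
b(2, -15)*(M(-17, 38) + n) = (-31*(-15) + 30*2)*(-17 + 149/181) = (465 + 60)*(-2928/181) = 525*(-2928/181) = -1537200/181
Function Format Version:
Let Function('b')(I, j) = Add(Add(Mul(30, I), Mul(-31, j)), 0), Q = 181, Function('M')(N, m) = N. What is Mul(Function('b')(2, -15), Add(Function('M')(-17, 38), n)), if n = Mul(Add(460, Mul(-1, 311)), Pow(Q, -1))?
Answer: Rational(-1537200, 181) ≈ -8492.8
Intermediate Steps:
Function('b')(I, j) = Add(Mul(-31, j), Mul(30, I)) (Function('b')(I, j) = Add(Add(Mul(-31, j), Mul(30, I)), 0) = Add(Mul(-31, j), Mul(30, I)))
n = Rational(149, 181) (n = Mul(Add(460, Mul(-1, 311)), Pow(181, -1)) = Mul(Add(460, -311), Rational(1, 181)) = Mul(149, Rational(1, 181)) = Rational(149, 181) ≈ 0.82320)
Mul(Function('b')(2, -15), Add(Function('M')(-17, 38), n)) = Mul(Add(Mul(-31, -15), Mul(30, 2)), Add(-17, Rational(149, 181))) = Mul(Add(465, 60), Rational(-2928, 181)) = Mul(525, Rational(-2928, 181)) = Rational(-1537200, 181)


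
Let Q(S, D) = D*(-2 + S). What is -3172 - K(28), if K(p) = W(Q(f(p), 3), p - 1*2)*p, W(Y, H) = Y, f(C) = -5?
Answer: -2584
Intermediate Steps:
K(p) = -21*p (K(p) = (3*(-2 - 5))*p = (3*(-7))*p = -21*p)
-3172 - K(28) = -3172 - (-21)*28 = -3172 - 1*(-588) = -3172 + 588 = -2584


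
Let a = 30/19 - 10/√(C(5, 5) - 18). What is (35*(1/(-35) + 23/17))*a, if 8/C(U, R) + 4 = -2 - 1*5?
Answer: 23640/323 + 3940*I*√2266/1751 ≈ 73.189 + 107.11*I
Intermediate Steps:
C(U, R) = -8/11 (C(U, R) = 8/(-4 + (-2 - 1*5)) = 8/(-4 + (-2 - 5)) = 8/(-4 - 7) = 8/(-11) = 8*(-1/11) = -8/11)
a = 30/19 + 5*I*√2266/103 (a = 30/19 - 10/√(-8/11 - 18) = 30*(1/19) - 10*(-I*√2266/206) = 30/19 - 10*(-I*√2266/206) = 30/19 - (-5)*I*√2266/103 = 30/19 + 5*I*√2266/103 ≈ 1.5789 + 2.3108*I)
(35*(1/(-35) + 23/17))*a = (35*(1/(-35) + 23/17))*(30/19 + 5*I*√2266/103) = (35*(1*(-1/35) + 23*(1/17)))*(30/19 + 5*I*√2266/103) = (35*(-1/35 + 23/17))*(30/19 + 5*I*√2266/103) = (35*(788/595))*(30/19 + 5*I*√2266/103) = 788*(30/19 + 5*I*√2266/103)/17 = 23640/323 + 3940*I*√2266/1751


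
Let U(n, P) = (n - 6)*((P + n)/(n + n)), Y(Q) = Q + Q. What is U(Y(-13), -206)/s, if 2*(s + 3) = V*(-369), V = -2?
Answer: -928/2379 ≈ -0.39008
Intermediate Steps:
s = 366 (s = -3 + (-2*(-369))/2 = -3 + (1/2)*738 = -3 + 369 = 366)
Y(Q) = 2*Q
U(n, P) = (-6 + n)*(P + n)/(2*n) (U(n, P) = (-6 + n)*((P + n)/((2*n))) = (-6 + n)*((P + n)*(1/(2*n))) = (-6 + n)*((P + n)/(2*n)) = (-6 + n)*(P + n)/(2*n))
U(Y(-13), -206)/s = ((-6*(-206) + (2*(-13))*(-6 - 206 + 2*(-13)))/(2*((2*(-13)))))/366 = ((1/2)*(1236 - 26*(-6 - 206 - 26))/(-26))*(1/366) = ((1/2)*(-1/26)*(1236 - 26*(-238)))*(1/366) = ((1/2)*(-1/26)*(1236 + 6188))*(1/366) = ((1/2)*(-1/26)*7424)*(1/366) = -1856/13*1/366 = -928/2379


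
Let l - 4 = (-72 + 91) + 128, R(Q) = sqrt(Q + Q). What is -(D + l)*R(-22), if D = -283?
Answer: 264*I*sqrt(11) ≈ 875.59*I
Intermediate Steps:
R(Q) = sqrt(2)*sqrt(Q) (R(Q) = sqrt(2*Q) = sqrt(2)*sqrt(Q))
l = 151 (l = 4 + ((-72 + 91) + 128) = 4 + (19 + 128) = 4 + 147 = 151)
-(D + l)*R(-22) = -(-283 + 151)*sqrt(2)*sqrt(-22) = -(-132)*sqrt(2)*(I*sqrt(22)) = -(-132)*2*I*sqrt(11) = -(-264)*I*sqrt(11) = 264*I*sqrt(11)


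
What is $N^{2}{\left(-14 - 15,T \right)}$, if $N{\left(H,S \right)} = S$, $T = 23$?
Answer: $529$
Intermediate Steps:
$N^{2}{\left(-14 - 15,T \right)} = 23^{2} = 529$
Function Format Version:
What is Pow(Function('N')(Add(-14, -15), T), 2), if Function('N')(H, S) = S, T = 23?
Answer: 529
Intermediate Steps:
Pow(Function('N')(Add(-14, -15), T), 2) = Pow(23, 2) = 529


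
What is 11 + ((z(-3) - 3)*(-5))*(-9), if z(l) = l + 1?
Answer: -214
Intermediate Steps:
z(l) = 1 + l
11 + ((z(-3) - 3)*(-5))*(-9) = 11 + (((1 - 3) - 3)*(-5))*(-9) = 11 + ((-2 - 3)*(-5))*(-9) = 11 - 5*(-5)*(-9) = 11 + 25*(-9) = 11 - 225 = -214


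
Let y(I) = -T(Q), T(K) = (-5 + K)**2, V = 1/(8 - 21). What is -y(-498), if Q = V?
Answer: 4356/169 ≈ 25.775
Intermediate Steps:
V = -1/13 (V = 1/(-13) = -1/13 ≈ -0.076923)
Q = -1/13 ≈ -0.076923
y(I) = -4356/169 (y(I) = -(-5 - 1/13)**2 = -(-66/13)**2 = -1*4356/169 = -4356/169)
-y(-498) = -1*(-4356/169) = 4356/169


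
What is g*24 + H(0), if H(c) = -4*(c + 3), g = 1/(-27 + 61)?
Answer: -192/17 ≈ -11.294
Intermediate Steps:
g = 1/34 ≈ 0.029412
H(c) = -12 - 4*c (H(c) = -4*(3 + c) = -12 - 4*c)
g*24 + H(0) = (1/34)*24 + (-12 - 4*0) = 12/17 + (-12 + 0) = 12/17 - 12 = -192/17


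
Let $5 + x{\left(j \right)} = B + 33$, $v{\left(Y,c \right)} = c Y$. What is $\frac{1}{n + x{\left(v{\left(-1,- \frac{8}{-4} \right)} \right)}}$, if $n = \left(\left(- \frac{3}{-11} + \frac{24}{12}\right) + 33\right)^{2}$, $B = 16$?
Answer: $\frac{121}{155868} \approx 0.0007763$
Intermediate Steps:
$v{\left(Y,c \right)} = Y c$
$x{\left(j \right)} = 44$ ($x{\left(j \right)} = -5 + \left(16 + 33\right) = -5 + 49 = 44$)
$n = \frac{150544}{121}$ ($n = \left(\left(\left(-3\right) \left(- \frac{1}{11}\right) + 24 \cdot \frac{1}{12}\right) + 33\right)^{2} = \left(\left(\frac{3}{11} + 2\right) + 33\right)^{2} = \left(\frac{25}{11} + 33\right)^{2} = \left(\frac{388}{11}\right)^{2} = \frac{150544}{121} \approx 1244.2$)
$\frac{1}{n + x{\left(v{\left(-1,- \frac{8}{-4} \right)} \right)}} = \frac{1}{\frac{150544}{121} + 44} = \frac{1}{\frac{155868}{121}} = \frac{121}{155868}$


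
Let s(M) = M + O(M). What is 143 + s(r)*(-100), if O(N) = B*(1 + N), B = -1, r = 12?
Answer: 243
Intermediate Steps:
O(N) = -1 - N (O(N) = -(1 + N) = -1 - N)
s(M) = -1 (s(M) = M + (-1 - M) = -1)
143 + s(r)*(-100) = 143 - 1*(-100) = 143 + 100 = 243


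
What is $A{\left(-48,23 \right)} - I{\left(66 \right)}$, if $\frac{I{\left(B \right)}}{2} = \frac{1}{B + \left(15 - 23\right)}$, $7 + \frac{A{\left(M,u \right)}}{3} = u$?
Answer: $\frac{1391}{29} \approx 47.966$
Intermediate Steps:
$A{\left(M,u \right)} = -21 + 3 u$
$I{\left(B \right)} = \frac{2}{-8 + B}$ ($I{\left(B \right)} = \frac{2}{B + \left(15 - 23\right)} = \frac{2}{B - 8} = \frac{2}{-8 + B}$)
$A{\left(-48,23 \right)} - I{\left(66 \right)} = \left(-21 + 3 \cdot 23\right) - \frac{2}{-8 + 66} = \left(-21 + 69\right) - \frac{2}{58} = 48 - 2 \cdot \frac{1}{58} = 48 - \frac{1}{29} = \frac{1391}{29}$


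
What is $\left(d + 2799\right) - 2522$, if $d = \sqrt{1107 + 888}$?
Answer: $277 + \sqrt{1995} \approx 321.67$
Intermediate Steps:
$d = \sqrt{1995} \approx 44.665$
$\left(d + 2799\right) - 2522 = \left(\sqrt{1995} + 2799\right) - 2522 = \left(2799 + \sqrt{1995}\right) - 2522 = 277 + \sqrt{1995}$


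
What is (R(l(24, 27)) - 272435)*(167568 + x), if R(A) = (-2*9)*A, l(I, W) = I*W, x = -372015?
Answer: 58083188253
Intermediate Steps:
R(A) = -18*A
(R(l(24, 27)) - 272435)*(167568 + x) = (-432*27 - 272435)*(167568 - 372015) = (-18*648 - 272435)*(-204447) = (-11664 - 272435)*(-204447) = -284099*(-204447) = 58083188253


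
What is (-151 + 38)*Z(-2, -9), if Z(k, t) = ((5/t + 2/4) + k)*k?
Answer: -4181/9 ≈ -464.56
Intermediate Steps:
Z(k, t) = k*(1/2 + k + 5/t) (Z(k, t) = ((5/t + 2*(1/4)) + k)*k = ((5/t + 1/2) + k)*k = ((1/2 + 5/t) + k)*k = (1/2 + k + 5/t)*k = k*(1/2 + k + 5/t))
(-151 + 38)*Z(-2, -9) = (-151 + 38)*((-2)**2 + (1/2)*(-2) + 5*(-2)/(-9)) = -113*(4 - 1 + 5*(-2)*(-1/9)) = -113*(4 - 1 + 10/9) = -113*37/9 = -4181/9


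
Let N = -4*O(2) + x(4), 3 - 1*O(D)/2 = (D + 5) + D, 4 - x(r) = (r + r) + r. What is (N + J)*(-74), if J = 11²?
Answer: -11914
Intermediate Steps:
J = 121
x(r) = 4 - 3*r (x(r) = 4 - ((r + r) + r) = 4 - (2*r + r) = 4 - 3*r)
O(D) = -4 - 4*D (O(D) = 6 - 2*((D + 5) + D) = 6 - 2*((5 + D) + D) = 6 - 2*(5 + 2*D) = 6 + (-10 - 4*D) = -4 - 4*D)
N = 40 (N = -4*(-4 - 4*2) + (4 - 3*4) = -4*(-4 - 8) + (4 - 12) = -4*(-12) - 8 = 48 - 8 = 40)
(N + J)*(-74) = (40 + 121)*(-74) = 161*(-74) = -11914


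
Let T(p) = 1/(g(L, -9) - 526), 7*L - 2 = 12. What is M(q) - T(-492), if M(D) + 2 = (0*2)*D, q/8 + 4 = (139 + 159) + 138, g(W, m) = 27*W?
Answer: -943/472 ≈ -1.9979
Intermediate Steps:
L = 2 (L = 2/7 + (⅐)*12 = 2/7 + 12/7 = 2)
q = 3456 (q = -32 + 8*((139 + 159) + 138) = -32 + 8*(298 + 138) = -32 + 8*436 = -32 + 3488 = 3456)
M(D) = -2 (M(D) = -2 + (0*2)*D = -2 + 0*D = -2 + 0 = -2)
T(p) = -1/472 (T(p) = 1/(27*2 - 526) = 1/(54 - 526) = 1/(-472) = -1/472)
M(q) - T(-492) = -2 - 1*(-1/472) = -2 + 1/472 = -943/472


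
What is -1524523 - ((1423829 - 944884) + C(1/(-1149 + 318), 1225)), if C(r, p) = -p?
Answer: -2002243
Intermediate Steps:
-1524523 - ((1423829 - 944884) + C(1/(-1149 + 318), 1225)) = -1524523 - ((1423829 - 944884) - 1*1225) = -1524523 - (478945 - 1225) = -1524523 - 1*477720 = -1524523 - 477720 = -2002243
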